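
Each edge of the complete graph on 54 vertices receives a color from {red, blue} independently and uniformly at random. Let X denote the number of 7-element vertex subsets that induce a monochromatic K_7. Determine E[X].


Let X = Σ_S X_S over the C(54, 7) = 177100560 subsets S of size 7, where X_S = 1 if the K_7 on S is monochromatic.
For a fixed S, the K_7 on S has C(7, 2) = 21 edges. P[all 21 edges red] = (1/2)^21, and likewise for blue, so P[monochromatic] = 2·(1/2)^21 = 2^{1 − 21} = 1/1048576.
By linearity of expectation: E[X] = C(54, 7) · 2^{1 − 21} = 177100560 · 1/1048576 = 11068785/65536.
Numerically: E[X] ≈ 168.89626.

E[X] = C(54,7)·2^(1−C(7,2)) = 11068785/65536 ≈ 168.89626.


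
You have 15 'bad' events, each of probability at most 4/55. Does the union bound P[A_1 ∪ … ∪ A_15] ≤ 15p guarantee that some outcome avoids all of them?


Union bound: P[∪_{i=1}^{15} A_i] ≤ Σ_i P[A_i] ≤ 15·p = 15·(4/55) = 12/11.
Numerically: 12/11 ≈ 1.09091.
Is 12/11 < 1? NO.
Since the bound 12/11 is ≥ 1, the union bound is uninformative here; it does NOT by itself certify existence.

15·p = 12/11 ≈ 1.09091; existence NOT certified by the union bound.


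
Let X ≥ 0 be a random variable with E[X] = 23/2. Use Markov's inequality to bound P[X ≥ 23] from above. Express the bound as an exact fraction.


μ = E[X] = 23/2, a = 23.
Markov: P[X ≥ 23] ≤ μ/a = (23/2)/23 = 1/2.
Numerically: ≈ 0.5000.
(Since a = 23 > μ = 11.5000, the bound 1/2 is < 1 and informative.)

P[X ≥ 23] ≤ 1/2 ≈ 0.5000.


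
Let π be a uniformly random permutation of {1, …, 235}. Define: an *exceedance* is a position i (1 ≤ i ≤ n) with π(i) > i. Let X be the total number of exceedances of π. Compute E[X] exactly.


Write X = Σ_{i=1}^{235} X_i, where X_i = 1_{π(i) > i}.
For each fixed i, π(i) is uniform over {1, …, 235} (marginal of a uniform permutation), so P[π(i) > i] = (n − i)/n. Summing: Σ_{i=1}^{235} (n − i)/n = (0 + 1 + … + 234)/235 = 235(235 − 1)/(2·235) = (235 − 1)/2.
Hence E[X] = Σ_{i=1}^{235} (235 − i)/235 = 117 ≈ 117.000.

E[X] = 117 = 117.000.


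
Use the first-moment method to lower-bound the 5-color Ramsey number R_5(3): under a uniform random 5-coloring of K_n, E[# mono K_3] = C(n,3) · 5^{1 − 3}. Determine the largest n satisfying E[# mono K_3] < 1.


We need C(n, 3) · 5^{1 − 3} < 1, i.e. C(n, 3) < 5^{3 − 1} = 25.
Check values of n near the boundary:
  n = 3: C(3, 3) = 1; 1 < 25? YES
  n = 4: C(4, 3) = 4; 4 < 25? YES
  n = 5: C(5, 3) = 10; 10 < 25? YES
  n = 6: C(6, 3) = 20; 20 < 25? YES
  n = 7: C(7, 3) = 35; 35 < 25? NO
  n = 8: C(8, 3) = 56; 56 < 25? NO
The largest n with C(n, 3) < 25 is n = 6 (where E[X] = 4/5 ≈ 0.800000). Hence R_5(3) > 6, i.e. R_5(3) ≥ 7.

Largest n = 6; hence R_5(3) > 6.


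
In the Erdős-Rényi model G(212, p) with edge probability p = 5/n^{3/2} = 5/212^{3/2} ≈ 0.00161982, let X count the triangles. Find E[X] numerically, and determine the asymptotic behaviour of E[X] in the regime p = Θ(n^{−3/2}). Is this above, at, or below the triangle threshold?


Number of potential triangles: C(212, 3) = 1565620.
Each occurs with probability p³ ≈ (0.00161982)³ ≈ 4.25009501e-09.
By linearity: E[X] = C(212, 3)·p³ ≈ 1565620 · 4.25009501e-09 ≈ 0.006654.
Since α = 3/2 > 1, p = c/n^{3/2} = o(1/n) is below the triangle threshold p ~ 1/n. Asymptotically E[X] ~ (c³/6)·n^{3(1−α)} = (5³/6)·n^{-1.5} → 0, so by Markov's inequality G has no triangles w.h.p.

E[X] ≈ 0.006654; in regime p = Θ(1/n^{3/2}) E[X] tends to 0 (below the triangle threshold p ~ 1/n).


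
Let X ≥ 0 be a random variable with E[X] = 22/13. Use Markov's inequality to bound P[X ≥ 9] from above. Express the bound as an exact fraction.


μ = E[X] = 22/13, a = 9.
Markov: P[X ≥ 9] ≤ μ/a = (22/13)/9 = 22/117.
Numerically: ≈ 0.188034.
(Since a = 9 > μ = 1.692308, the bound 22/117 is < 1 and informative.)

P[X ≥ 9] ≤ 22/117 ≈ 0.188034.


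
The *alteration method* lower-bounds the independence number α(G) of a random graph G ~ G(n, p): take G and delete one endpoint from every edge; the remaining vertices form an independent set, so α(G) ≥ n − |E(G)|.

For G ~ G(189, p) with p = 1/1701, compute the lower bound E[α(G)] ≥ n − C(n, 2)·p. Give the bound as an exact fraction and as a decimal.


E[|E(G)|] = C(189, 2)·p = 17766 · (1/1701) = 94/9.
E[α(G)] ≥ n − E[|E(G)|] = 189 − 94/9 = 1607/9.
Numerically: ≈ 178.556.
(This is only a lower bound; the true E[α(G)] may be larger.)

E[α(G)] ≥ 1607/9 ≈ 178.556.


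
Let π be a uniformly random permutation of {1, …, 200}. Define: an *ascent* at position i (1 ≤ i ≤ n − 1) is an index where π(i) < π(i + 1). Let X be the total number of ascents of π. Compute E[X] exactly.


Write X = Σ X_I over i = 1, …, 199, with X_I the indicator of one ascent.
There are 199 indicators.
For each fixed i, the pair (π(i), π(i+1)) is a uniformly random ordered pair of distinct values from {1, …, 200}; by symmetry P[π(i) < π(i+1)] = 1/2.
By linearity: E[X] = 199 · (1/2) = (200 − 1) · (1/2) = 199/2 ≈ 99.50000.

E[X] = 199/2 = 99.50000.


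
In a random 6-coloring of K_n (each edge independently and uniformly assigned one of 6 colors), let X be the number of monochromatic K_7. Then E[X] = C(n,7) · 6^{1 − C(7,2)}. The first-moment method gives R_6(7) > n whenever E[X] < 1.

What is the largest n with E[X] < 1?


We need C(n, 7) · 6^{1 − 21} < 1, i.e. C(n, 7) < 6^{21 − 1} = 3656158440062976.
Check values of n near the boundary:
  n = 565: C(565, 7) = 3513212521235560; 3513212521235560 < 3656158440062976? YES
  n = 566: C(566, 7) = 3557206237959440; 3557206237959440 < 3656158440062976? YES
  n = 567: C(567, 7) = 3601671315933933; 3601671315933933 < 3656158440062976? YES
  n = 568: C(568, 7) = 3646611956239704; 3646611956239704 < 3656158440062976? YES
  n = 569: C(569, 7) = 3692032389858348; 3692032389858348 < 3656158440062976? NO
  n = 570: C(570, 7) = 3737936877831720; 3737936877831720 < 3656158440062976? NO
The largest n with C(n, 7) < 3656158440062976 is n = 568 (where E[X] = 16882462760369/16926659444736 ≈ 0.997). Hence R_6(7) > 568, i.e. R_6(7) ≥ 569.

Largest n = 568; hence R_6(7) > 568.


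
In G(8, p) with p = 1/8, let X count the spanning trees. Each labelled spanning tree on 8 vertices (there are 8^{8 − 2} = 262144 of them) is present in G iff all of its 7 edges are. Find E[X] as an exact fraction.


K_8 has 8^{8 − 2} = 262144 labelled spanning trees.
For each such spanning tree H, let X_H = 1 if all 7 edges of H are present in G. Then P[X_H = 1] = p^{7} = (1/8)^{7} = 1/2097152.
By linearity of expectation: E[X] = Σ_H E[X_H] = 262144 · p^{7} = 262144 · 1/2097152 = 1/8.
Numerically: E[X] ≈ 0.125.

E[X] = 262144 · (1/8)^{7} = 1/8 ≈ 0.125.


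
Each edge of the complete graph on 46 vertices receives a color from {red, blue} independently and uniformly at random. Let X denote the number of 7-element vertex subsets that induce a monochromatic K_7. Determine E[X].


Let X = Σ_S X_S over the C(46, 7) = 53524680 subsets S of size 7, where X_S = 1 if the K_7 on S is monochromatic.
For a fixed S, the K_7 on S has C(7, 2) = 21 edges. P[all 21 edges red] = (1/2)^21, and likewise for blue, so P[monochromatic] = 2·(1/2)^21 = 2^{1 − 21} = 1/1048576.
By linearity of expectation: E[X] = C(46, 7) · 2^{1 − 21} = 53524680 · 1/1048576 = 6690585/131072.
Numerically: E[X] ≈ 51.0451.

E[X] = C(46,7)·2^(1−C(7,2)) = 6690585/131072 ≈ 51.0451.


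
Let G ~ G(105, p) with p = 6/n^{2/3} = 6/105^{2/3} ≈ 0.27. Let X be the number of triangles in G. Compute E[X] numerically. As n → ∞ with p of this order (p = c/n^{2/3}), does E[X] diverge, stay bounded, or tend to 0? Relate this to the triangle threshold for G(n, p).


Number of potential triangles: C(105, 3) = 187460.
Each occurs with probability p³ ≈ (0.27)³ ≈ 1.95918e-02.
By linearity: E[X] = C(105, 3)·p³ ≈ 187460 · 1.95918e-02 ≈ 3672.686.
Since α = 2/3 < 1, p = c/n^{2/3} ≫ 1/n is above the triangle threshold p ~ 1/n. Asymptotically E[X] ~ (c³/6)·n^{3(1−α)} = (6³/6)·n^{1} → ∞; triangles are abundant w.h.p.

E[X] ≈ 3672.686; in regime p = Θ(1/n^{2/3}) E[X] diverges (above the triangle threshold p ~ 1/n).


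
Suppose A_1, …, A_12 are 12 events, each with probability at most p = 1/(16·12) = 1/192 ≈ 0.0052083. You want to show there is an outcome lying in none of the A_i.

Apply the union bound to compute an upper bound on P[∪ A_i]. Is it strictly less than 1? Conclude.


Union bound: P[∪_{i=1}^{12} A_i] ≤ Σ_i P[A_i] ≤ 12·p = 12·(1/192) = 1/16.
Numerically: 1/16 ≈ 0.0625000.
Is 1/16 < 1? YES.
Since P[∪ A_i] ≤ 1/16 < 1, the complement has P[∩ A_i^c] ≥ 1 − 1/16 = 15/16 > 0, so some outcome avoids every A_i.

12·p = 1/16 ≈ 0.0625000; existence CERTIFIED by the union bound.


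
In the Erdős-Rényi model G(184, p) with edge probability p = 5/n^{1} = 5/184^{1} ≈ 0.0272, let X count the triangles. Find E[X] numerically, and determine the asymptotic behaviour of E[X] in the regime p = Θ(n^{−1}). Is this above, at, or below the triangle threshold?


Number of potential triangles: C(184, 3) = 1021384.
Each occurs with probability p³ ≈ (0.0272)³ ≈ 2.00658e-05.
By linearity: E[X] = C(184, 3)·p³ ≈ 1021384 · 2.00658e-05 ≈ 20.495.
Here α = 1, so p = 5/n is exactly at the triangle threshold p ~ 1/n. Asymptotically E[X] → c³/6 = 5³/6 = 125/6 ≈ 20.833, a bounded constant. In this regime the triangle count is asymptotically Poisson(c³/6).

E[X] ≈ 20.495; in regime p = Θ(1/n^{1}) E[X] stays bounded (at the triangle threshold p ~ 1/n).


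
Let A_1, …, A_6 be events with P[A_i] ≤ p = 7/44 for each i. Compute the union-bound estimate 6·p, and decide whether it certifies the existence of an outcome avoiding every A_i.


Union bound: P[∪_{i=1}^{6} A_i] ≤ Σ_i P[A_i] ≤ 6·p = 6·(7/44) = 21/22.
Numerically: 21/22 ≈ 0.954545.
Is 21/22 < 1? YES.
Since P[∪ A_i] ≤ 21/22 < 1, the complement has P[∩ A_i^c] ≥ 1 − 21/22 = 1/22 > 0, so some outcome avoids every A_i.

6·p = 21/22 ≈ 0.954545; existence CERTIFIED by the union bound.


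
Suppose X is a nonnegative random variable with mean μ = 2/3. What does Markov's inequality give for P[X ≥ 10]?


μ = E[X] = 2/3, a = 10.
Markov: P[X ≥ 10] ≤ μ/a = (2/3)/10 = 1/15.
Numerically: ≈ 0.067.
(Since a = 10 > μ = 0.667, the bound 1/15 is < 1 and informative.)

P[X ≥ 10] ≤ 1/15 ≈ 0.067.


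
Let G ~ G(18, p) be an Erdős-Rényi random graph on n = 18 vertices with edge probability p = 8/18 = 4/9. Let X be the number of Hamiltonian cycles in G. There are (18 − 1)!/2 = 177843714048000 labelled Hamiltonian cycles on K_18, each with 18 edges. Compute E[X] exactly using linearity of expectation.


K_18 has (18 − 1)!/2 = 177843714048000 labelled Hamiltonian cycles.
For each such Hamiltonian cycle H, let X_H = 1 if all 18 edges of H are present in G. Then P[X_H = 1] = p^{18} = (4/9)^{18} = 68719476736/150094635296999121.
By linearity of expectation: E[X] = Σ_H E[X_H] = 177843714048000 · p^{18} = 177843714048000 · 68719476736/150094635296999121 = 16764508875398316032000/205891132094649.
Numerically: E[X] ≈ 8.14241e+07.

E[X] = 177843714048000 · (4/9)^{18} = 16764508875398316032000/205891132094649 ≈ 8.14241e+07.


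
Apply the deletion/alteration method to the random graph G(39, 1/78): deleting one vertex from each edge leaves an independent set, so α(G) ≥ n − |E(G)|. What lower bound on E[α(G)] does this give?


E[|E(G)|] = C(39, 2)·p = 741 · (1/78) = 19/2.
E[α(G)] ≥ n − E[|E(G)|] = 39 − 19/2 = 59/2.
Numerically: ≈ 29.500000.
(This is only a lower bound; the true E[α(G)] may be larger.)

E[α(G)] ≥ 59/2 ≈ 29.500000.


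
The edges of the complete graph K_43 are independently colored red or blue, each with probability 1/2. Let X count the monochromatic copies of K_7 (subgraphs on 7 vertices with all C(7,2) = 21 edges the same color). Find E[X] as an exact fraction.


Let X = Σ_S X_S over the C(43, 7) = 32224114 subsets S of size 7, where X_S = 1 if the K_7 on S is monochromatic.
For a fixed S, the K_7 on S has C(7, 2) = 21 edges. P[all 21 edges red] = (1/2)^21, and likewise for blue, so P[monochromatic] = 2·(1/2)^21 = 2^{1 − 21} = 1/1048576.
Summing: E[X] = C(43, 7) · 2^{1 − 21} = 32224114 · 1/1048576 = 16112057/524288.
Numerically: E[X] ≈ 30.731310.

E[X] = C(43,7)·2^(1−C(7,2)) = 16112057/524288 ≈ 30.731310.


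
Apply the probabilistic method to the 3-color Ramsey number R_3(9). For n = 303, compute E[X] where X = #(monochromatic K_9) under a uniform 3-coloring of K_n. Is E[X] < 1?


E[X] = C(303, 9) · 3^{1 − 36} = 52617706925494425 · 3^{−35} = 52617706925494425/50031545098999707.
As a reduced fraction: E[X] = 17539235641831475/16677181699666569 ≈ 1.0516906.
Is E[X] < 1? NO.
Since E[X] ≥ 1, the first-moment bound is inconclusive at n = 303; it does NOT by itself certify R_3(9) > 303.

E[X] = 17539235641831475/16677181699666569 ≈ 1.0516906; E[X] ≥ 1; first-moment method inconclusive here.


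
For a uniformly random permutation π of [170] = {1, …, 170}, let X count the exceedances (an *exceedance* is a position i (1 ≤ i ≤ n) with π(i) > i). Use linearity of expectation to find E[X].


Write X = Σ_{i=1}^{170} X_i, where X_i = 1_{π(i) > i}.
For each fixed i, π(i) is uniform over {1, …, 170} (marginal of a uniform permutation), so P[π(i) > i] = (n − i)/n. Summing: Σ_{i=1}^{170} (n − i)/n = (0 + 1 + … + 169)/170 = 170(170 − 1)/(2·170) = (170 − 1)/2.
Hence E[X] = Σ_{i=1}^{170} (170 − i)/170 = 169/2 ≈ 84.500.

E[X] = 169/2 = 84.500.


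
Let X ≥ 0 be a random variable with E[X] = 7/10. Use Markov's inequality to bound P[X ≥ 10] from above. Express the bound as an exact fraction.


μ = E[X] = 7/10, a = 10.
Markov: P[X ≥ 10] ≤ μ/a = (7/10)/10 = 7/100.
Numerically: ≈ 0.070.
(Since a = 10 > μ = 0.700, the bound 7/100 is < 1 and informative.)

P[X ≥ 10] ≤ 7/100 ≈ 0.070.


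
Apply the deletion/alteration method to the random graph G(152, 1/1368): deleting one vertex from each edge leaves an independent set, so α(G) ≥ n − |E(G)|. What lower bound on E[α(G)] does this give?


E[|E(G)|] = C(152, 2)·p = 11476 · (1/1368) = 151/18.
E[α(G)] ≥ n − E[|E(G)|] = 152 − 151/18 = 2585/18.
Numerically: ≈ 143.611.
(This is only a lower bound; the true E[α(G)] may be larger.)

E[α(G)] ≥ 2585/18 ≈ 143.611.


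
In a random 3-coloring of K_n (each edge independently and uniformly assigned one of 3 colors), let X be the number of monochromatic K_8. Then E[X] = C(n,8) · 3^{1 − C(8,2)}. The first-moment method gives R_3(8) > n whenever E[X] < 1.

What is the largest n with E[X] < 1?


We need C(n, 8) · 3^{1 − 28} < 1, i.e. C(n, 8) < 3^{28 − 1} = 7625597484987.
Check values of n near the boundary:
  n = 155: C(155, 8) = 6876747915675; 6876747915675 < 7625597484987? YES
  n = 156: C(156, 8) = 7248464019225; 7248464019225 < 7625597484987? YES
  n = 157: C(157, 8) = 7637643295425; 7637643295425 < 7625597484987? NO
  n = 158: C(158, 8) = 8044984271181; 8044984271181 < 7625597484987? NO
The largest n with C(n, 8) < 7625597484987 is n = 156 (where E[X] = 805384891025/847288609443 ≈ 0.951). Hence R_3(8) > 156, i.e. R_3(8) ≥ 157.

Largest n = 156; hence R_3(8) > 156.


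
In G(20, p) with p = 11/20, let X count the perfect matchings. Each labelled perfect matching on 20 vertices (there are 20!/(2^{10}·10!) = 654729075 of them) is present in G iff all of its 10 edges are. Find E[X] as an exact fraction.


K_20 has 20!/(2^{10}·10!) = 654729075 labelled perfect matchings.
For each such perfect matching H, let X_H = 1 if all 10 edges of H are present in G. Then P[X_H = 1] = p^{10} = (11/20)^{10} = 25937424601/10240000000000.
By linearity: E[X] = Σ_H E[X_H] = 654729075 · p^{10} = 654729075 · 25937424601/10240000000000 = 679279440675798963/409600000000.
Numerically: E[X] ≈ 1.6584e+06.

E[X] = 654729075 · (11/20)^{10} = 679279440675798963/409600000000 ≈ 1.6584e+06.


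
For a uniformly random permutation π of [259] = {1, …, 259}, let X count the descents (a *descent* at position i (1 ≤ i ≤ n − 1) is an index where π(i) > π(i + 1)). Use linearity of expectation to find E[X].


Write X = Σ X_I over i = 1, …, 258, with X_I the indicator of one descent.
There are 258 indicators.
For each fixed i, the pair (π(i), π(i+1)) is a uniformly random ordered pair of distinct values from {1, …, 259}; by symmetry P[π(i) > π(i+1)] = 1/2.
By linearity: E[X] = 258 · (1/2) = (259 − 1) · (1/2) = 129 ≈ 129.000000.

E[X] = 129 = 129.000000.


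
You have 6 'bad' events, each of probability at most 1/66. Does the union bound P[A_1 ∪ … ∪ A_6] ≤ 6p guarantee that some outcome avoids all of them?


Union bound: P[∪_{i=1}^{6} A_i] ≤ Σ_i P[A_i] ≤ 6·p = 6·(1/66) = 1/11.
Numerically: 1/11 ≈ 0.09091.
Is 1/11 < 1? YES.
Since P[∪ A_i] ≤ 1/11 < 1, the complement has P[∩ A_i^c] ≥ 1 − 1/11 = 10/11 > 0, so some outcome avoids every A_i.

6·p = 1/11 ≈ 0.09091; existence CERTIFIED by the union bound.


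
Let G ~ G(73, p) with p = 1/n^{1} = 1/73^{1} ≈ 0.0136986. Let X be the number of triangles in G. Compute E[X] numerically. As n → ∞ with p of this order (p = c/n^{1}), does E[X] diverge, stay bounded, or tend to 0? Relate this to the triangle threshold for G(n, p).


Number of potential triangles: C(73, 3) = 62196.
Each occurs with probability p³ ≈ (0.0136986)³ ≈ 2.57058175e-06.
By linearity: E[X] = C(73, 3)·p³ ≈ 62196 · 2.57058175e-06 ≈ 0.159880.
Here α = 1, so p = 1/n is exactly at the triangle threshold p ~ 1/n. Asymptotically E[X] → c³/6 = 1³/6 = 1/6 ≈ 0.166667, a bounded constant. In this regime the triangle count is asymptotically Poisson(c³/6).

E[X] ≈ 0.159880; in regime p = Θ(1/n^{1}) E[X] stays bounded (at the triangle threshold p ~ 1/n).


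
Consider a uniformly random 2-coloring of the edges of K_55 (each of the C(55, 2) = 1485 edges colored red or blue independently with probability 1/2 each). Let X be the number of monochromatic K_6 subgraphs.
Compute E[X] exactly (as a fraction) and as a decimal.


Let X = Σ_S X_S over the C(55, 6) = 28989675 subsets S of size 6, where X_S = 1 if the K_6 on S is monochromatic.
For a fixed S, the K_6 on S has C(6, 2) = 15 edges. P[all 15 edges red] = (1/2)^15, and likewise for blue, so P[monochromatic] = 2·(1/2)^15 = 2^{1 − 15} = 1/16384.
Summing: E[X] = C(55, 6) · 2^{1 − 15} = 28989675 · 1/16384 = 28989675/16384.
Numerically: E[X] ≈ 1769.3893.

E[X] = C(55,6)·2^(1−C(6,2)) = 28989675/16384 ≈ 1769.3893.


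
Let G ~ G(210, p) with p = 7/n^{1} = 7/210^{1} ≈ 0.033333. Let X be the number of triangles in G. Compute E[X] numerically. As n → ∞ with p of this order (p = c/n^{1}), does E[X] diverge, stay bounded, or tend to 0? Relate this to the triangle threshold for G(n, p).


Number of potential triangles: C(210, 3) = 1521520.
Each occurs with probability p³ ≈ (0.033333)³ ≈ 3.7037037e-05.
By linearity: E[X] = C(210, 3)·p³ ≈ 1521520 · 3.7037037e-05 ≈ 56.35259.
Here α = 1, so p = 7/n is exactly at the triangle threshold p ~ 1/n. Asymptotically E[X] → c³/6 = 7³/6 = 343/6 ≈ 57.16667, a bounded constant. In this regime the triangle count is asymptotically Poisson(c³/6).

E[X] ≈ 56.35259; in regime p = Θ(1/n^{1}) E[X] stays bounded (at the triangle threshold p ~ 1/n).


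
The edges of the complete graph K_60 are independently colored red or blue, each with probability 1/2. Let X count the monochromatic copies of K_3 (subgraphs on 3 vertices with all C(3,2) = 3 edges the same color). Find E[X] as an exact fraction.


Let X = Σ_S X_S over the C(60, 3) = 34220 subsets S of size 3, where X_S = 1 if the K_3 on S is monochromatic.
For a fixed S, the K_3 on S has C(3, 2) = 3 edges. P[all 3 edges red] = (1/2)^3, and likewise for blue, so P[monochromatic] = 2·(1/2)^3 = 2^{1 − 3} = 1/4.
Summing: E[X] = C(60, 3) · 2^{1 − 3} = 34220 · 1/4 = 8555.
Numerically: E[X] ≈ 8555.0000.

E[X] = C(60,3)·2^(1−C(3,2)) = 8555 ≈ 8555.0000.


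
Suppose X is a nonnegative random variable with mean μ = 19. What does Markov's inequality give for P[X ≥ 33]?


μ = E[X] = 19, a = 33.
Markov: P[X ≥ 33] ≤ μ/a = (19)/33 = 19/33.
Numerically: ≈ 0.576.
(Since a = 33 > μ = 19.000, the bound 19/33 is < 1 and informative.)

P[X ≥ 33] ≤ 19/33 ≈ 0.576.


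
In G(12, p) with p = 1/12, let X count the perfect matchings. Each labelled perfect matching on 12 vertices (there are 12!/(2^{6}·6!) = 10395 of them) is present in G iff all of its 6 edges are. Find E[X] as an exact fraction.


K_12 has 12!/(2^{6}·6!) = 10395 labelled perfect matchings.
For each such perfect matching H, let X_H = 1 if all 6 edges of H are present in G. Then P[X_H = 1] = p^{6} = (1/12)^{6} = 1/2985984.
By linearity: E[X] = Σ_H E[X_H] = 10395 · p^{6} = 10395 · 1/2985984 = 385/110592.
Numerically: E[X] ≈ 0.00348.

E[X] = 10395 · (1/12)^{6} = 385/110592 ≈ 0.00348.


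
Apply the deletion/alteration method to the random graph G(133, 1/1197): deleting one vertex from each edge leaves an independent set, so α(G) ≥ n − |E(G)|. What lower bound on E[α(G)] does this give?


E[|E(G)|] = C(133, 2)·p = 8778 · (1/1197) = 22/3.
E[α(G)] ≥ n − E[|E(G)|] = 133 − 22/3 = 377/3.
Numerically: ≈ 125.66667.
(This is only a lower bound; the true E[α(G)] may be larger.)

E[α(G)] ≥ 377/3 ≈ 125.66667.


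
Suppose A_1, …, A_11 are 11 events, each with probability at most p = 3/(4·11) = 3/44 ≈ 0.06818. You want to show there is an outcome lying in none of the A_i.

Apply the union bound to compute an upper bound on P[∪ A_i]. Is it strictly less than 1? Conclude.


Union bound: P[∪_{i=1}^{11} A_i] ≤ Σ_i P[A_i] ≤ 11·p = 11·(3/44) = 3/4.
Numerically: 3/4 ≈ 0.75000.
Is 3/4 < 1? YES.
Since P[∪ A_i] ≤ 3/4 < 1, the complement has P[∩ A_i^c] ≥ 1 − 3/4 = 1/4 > 0, so some outcome avoids every A_i.

11·p = 3/4 ≈ 0.75000; existence CERTIFIED by the union bound.


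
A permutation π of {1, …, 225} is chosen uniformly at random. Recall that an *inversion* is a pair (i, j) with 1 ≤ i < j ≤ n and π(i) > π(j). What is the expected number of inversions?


Write X = Σ X_I over the C(225, 2) = 25200 pairs i < j, with X_I the indicator of one inversion.
There are 25200 indicators.
For each fixed pair i < j, the values π(i) and π(j) are two distinct elements of {1, …, 225} in uniformly random order; by symmetry P[π(i) > π(j)] = 1/2.
By linearity: E[X] = 25200 · (1/2) = C(225, 2) · (1/2) = 25200/2 = 12600 ≈ 12600.000.

E[X] = 12600 = 12600.000.


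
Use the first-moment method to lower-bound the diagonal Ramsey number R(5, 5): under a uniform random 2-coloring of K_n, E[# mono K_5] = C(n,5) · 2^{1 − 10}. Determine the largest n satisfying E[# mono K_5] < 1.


We need C(n, 5) · 2^{1 − 10} < 1, i.e. C(n, 5) < 2^{10 − 1} = 512.
Check values of n near the boundary:
  n = 9: C(9, 5) = 126; 126 < 512? YES
  n = 10: C(10, 5) = 252; 252 < 512? YES
  n = 11: C(11, 5) = 462; 462 < 512? YES
  n = 12: C(12, 5) = 792; 792 < 512? NO
The largest n with C(n, 5) < 512 is n = 11 (where E[X] = 231/256 ≈ 0.90234). Hence R(5, 5) > 11, i.e. R(5, 5) ≥ 12.

Largest n = 11; hence R(5, 5) > 11.


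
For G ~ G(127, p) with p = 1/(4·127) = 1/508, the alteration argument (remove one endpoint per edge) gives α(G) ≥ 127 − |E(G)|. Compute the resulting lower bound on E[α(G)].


E[|E(G)|] = C(127, 2)·p = 8001 · (1/508) = 63/4.
E[α(G)] ≥ n − E[|E(G)|] = 127 − 63/4 = 445/4.
Numerically: ≈ 111.250.
(This is only a lower bound; the true E[α(G)] may be larger.)

E[α(G)] ≥ 445/4 ≈ 111.250.


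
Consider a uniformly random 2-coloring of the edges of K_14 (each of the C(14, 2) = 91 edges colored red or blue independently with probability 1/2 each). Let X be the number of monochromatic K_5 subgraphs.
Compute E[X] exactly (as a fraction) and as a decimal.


Let X = Σ_S X_S over the C(14, 5) = 2002 subsets S of size 5, where X_S = 1 if the K_5 on S is monochromatic.
For a fixed S, the K_5 on S has C(5, 2) = 10 edges. P[all 10 edges red] = (1/2)^10, and likewise for blue, so P[monochromatic] = 2·(1/2)^10 = 2^{1 − 10} = 1/512.
Summing: E[X] = C(14, 5) · 2^{1 − 10} = 2002 · 1/512 = 1001/256.
Numerically: E[X] ≈ 3.910156.

E[X] = C(14,5)·2^(1−C(5,2)) = 1001/256 ≈ 3.910156.


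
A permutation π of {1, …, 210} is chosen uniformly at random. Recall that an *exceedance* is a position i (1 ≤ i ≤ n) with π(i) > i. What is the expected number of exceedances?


Write X = Σ_{i=1}^{210} X_i, where X_i = 1_{π(i) > i}.
For each fixed i, π(i) is uniform over {1, …, 210} (marginal of a uniform permutation), so P[π(i) > i] = (n − i)/n. Summing: Σ_{i=1}^{210} (n − i)/n = (0 + 1 + … + 209)/210 = 210(210 − 1)/(2·210) = (210 − 1)/2.
Hence E[X] = Σ_{i=1}^{210} (210 − i)/210 = 209/2 ≈ 104.500000.

E[X] = 209/2 = 104.500000.


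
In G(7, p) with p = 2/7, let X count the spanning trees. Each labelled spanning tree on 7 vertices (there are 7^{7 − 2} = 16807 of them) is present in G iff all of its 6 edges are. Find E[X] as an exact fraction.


K_7 has 7^{7 − 2} = 16807 labelled spanning trees.
For each such spanning tree H, let X_H = 1 if all 6 edges of H are present in G. Then P[X_H = 1] = p^{6} = (2/7)^{6} = 64/117649.
Summing the indicators: E[X] = Σ_H E[X_H] = 16807 · p^{6} = 16807 · 64/117649 = 64/7.
Numerically: E[X] ≈ 9.14286.

E[X] = 16807 · (2/7)^{6} = 64/7 ≈ 9.14286.


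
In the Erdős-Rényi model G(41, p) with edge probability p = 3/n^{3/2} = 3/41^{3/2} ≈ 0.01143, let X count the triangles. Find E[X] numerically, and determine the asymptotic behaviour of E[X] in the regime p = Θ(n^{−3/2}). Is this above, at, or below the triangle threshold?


Number of potential triangles: C(41, 3) = 10660.
Each occurs with probability p³ ≈ (0.01143)³ ≈ 1.492232e-06.
By linearity: E[X] = C(41, 3)·p³ ≈ 10660 · 1.492232e-06 ≈ 0.0159.
Since α = 3/2 > 1, p = c/n^{3/2} = o(1/n) is below the triangle threshold p ~ 1/n. Asymptotically E[X] ~ (c³/6)·n^{3(1−α)} = (3³/6)·n^{-1.5} → 0, so by Markov's inequality G has no triangles w.h.p.

E[X] ≈ 0.0159; in regime p = Θ(1/n^{3/2}) E[X] tends to 0 (below the triangle threshold p ~ 1/n).


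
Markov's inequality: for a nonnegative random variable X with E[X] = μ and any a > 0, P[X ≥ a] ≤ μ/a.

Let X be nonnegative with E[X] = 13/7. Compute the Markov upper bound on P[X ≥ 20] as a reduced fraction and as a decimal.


μ = E[X] = 13/7, a = 20.
Markov: P[X ≥ 20] ≤ μ/a = (13/7)/20 = 13/140.
Numerically: ≈ 0.0929.
(Since a = 20 > μ = 1.8571, the bound 13/140 is < 1 and informative.)

P[X ≥ 20] ≤ 13/140 ≈ 0.0929.


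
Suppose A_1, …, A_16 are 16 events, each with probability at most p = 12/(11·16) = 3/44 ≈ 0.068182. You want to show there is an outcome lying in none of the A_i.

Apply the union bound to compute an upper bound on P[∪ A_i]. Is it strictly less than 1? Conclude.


Union bound: P[∪_{i=1}^{16} A_i] ≤ Σ_i P[A_i] ≤ 16·p = 16·(3/44) = 12/11.
Numerically: 12/11 ≈ 1.090909.
Is 12/11 < 1? NO.
Since the bound 12/11 is ≥ 1, the union bound is uninformative here; it does NOT by itself certify existence.

16·p = 12/11 ≈ 1.090909; existence NOT certified by the union bound.


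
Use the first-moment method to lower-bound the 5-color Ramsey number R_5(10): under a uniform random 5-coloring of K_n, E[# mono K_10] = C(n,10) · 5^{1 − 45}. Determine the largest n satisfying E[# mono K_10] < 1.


We need C(n, 10) · 5^{1 − 45} < 1, i.e. C(n, 10) < 5^{45 − 1} = 5684341886080801486968994140625.
Check values of n near the boundary:
  n = 5386: C(5386, 10) = 5613966214234562222231428510561; 5613966214234562222231428510561 < 5684341886080801486968994140625? YES
  n = 5387: C(5387, 10) = 5624406917627224603154306376491; 5624406917627224603154306376491 < 5684341886080801486968994140625? YES
  n = 5388: C(5388, 10) = 5634865093375880654852250419586; 5634865093375880654852250419586 < 5684341886080801486968994140625? YES
  n = 5389: C(5389, 10) = 5645340767466558997768874792926; 5645340767466558997768874792926 < 5684341886080801486968994140625? YES
  n = 5390: C(5390, 10) = 5655833965919099070255434039753; 5655833965919099070255434039753 < 5684341886080801486968994140625? YES
  n = 5391: C(5391, 10) = 5666344714787188828795213697883; 5666344714787188828795213697883 < 5684341886080801486968994140625? YES
  n = 5392: C(5392, 10) = 5676873040158402483252283957448; 5676873040158402483252283957448 < 5684341886080801486968994140625? YES
  n = 5393: C(5393, 10) = 5687418968154238267170642278008; 5687418968154238267170642278008 < 5684341886080801486968994140625? NO
  n = 5394: C(5394, 10) = 5697982524930156243149785372878; 5697982524930156243149785372878 < 5684341886080801486968994140625? NO
  n = 5395: C(5395, 10) = 5708563736675616143322765475706; 5708563736675616143322765475706 < 5684341886080801486968994140625? NO
The largest n with C(n, 10) < 5684341886080801486968994140625 is n = 5392 (where E[X] = 5676873040158402483252283957448/5684341886080801486968994140625 ≈ 0.99869). Hence R_5(10) > 5392, i.e. R_5(10) ≥ 5393.

Largest n = 5392; hence R_5(10) > 5392.


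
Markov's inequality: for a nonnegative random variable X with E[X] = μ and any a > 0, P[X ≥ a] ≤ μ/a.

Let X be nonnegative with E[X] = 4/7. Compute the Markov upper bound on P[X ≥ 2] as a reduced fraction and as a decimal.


μ = E[X] = 4/7, a = 2.
Markov: P[X ≥ 2] ≤ μ/a = (4/7)/2 = 2/7.
Numerically: ≈ 0.28571.
(Since a = 2 > μ = 0.57143, the bound 2/7 is < 1 and informative.)

P[X ≥ 2] ≤ 2/7 ≈ 0.28571.


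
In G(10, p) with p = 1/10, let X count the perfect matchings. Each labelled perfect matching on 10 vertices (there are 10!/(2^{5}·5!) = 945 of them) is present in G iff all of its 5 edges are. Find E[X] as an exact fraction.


K_10 has 10!/(2^{5}·5!) = 945 labelled perfect matchings.
For each such perfect matching H, let X_H = 1 if all 5 edges of H are present in G. Then P[X_H = 1] = p^{5} = (1/10)^{5} = 1/100000.
By linearity of expectation: E[X] = Σ_H E[X_H] = 945 · p^{5} = 945 · 1/100000 = 189/20000.
Numerically: E[X] ≈ 0.00945.

E[X] = 945 · (1/10)^{5} = 189/20000 ≈ 0.00945.


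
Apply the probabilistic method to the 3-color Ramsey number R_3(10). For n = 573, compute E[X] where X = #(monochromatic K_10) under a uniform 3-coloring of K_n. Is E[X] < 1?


E[X] = C(573, 10) · 3^{1 − 45} = 971597135635805762226 · 3^{−44} = 971597135635805762226/984770902183611232881.
As a reduced fraction: E[X] = 35985079097622435638/36472996377170786403 ≈ 0.9866225.
Is E[X] < 1? YES.
Since E[X] < 1, there exists a 3-coloring of K_{573} with no monochromatic K_10; hence R_3(10) > 573.

E[X] = 35985079097622435638/36472996377170786403 ≈ 0.9866225; E[X] < 1, so R_3(10) > 573.


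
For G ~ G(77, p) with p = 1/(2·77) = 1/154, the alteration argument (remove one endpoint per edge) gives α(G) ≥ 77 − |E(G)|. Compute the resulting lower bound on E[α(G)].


E[|E(G)|] = C(77, 2)·p = 2926 · (1/154) = 19.
E[α(G)] ≥ n − E[|E(G)|] = 77 − 19 = 58.
Numerically: ≈ 58.000.
(This is only a lower bound; the true E[α(G)] may be larger.)

E[α(G)] ≥ 58 ≈ 58.000.


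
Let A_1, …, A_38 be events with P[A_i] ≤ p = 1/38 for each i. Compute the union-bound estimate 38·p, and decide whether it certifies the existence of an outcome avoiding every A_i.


Union bound: P[∪_{i=1}^{38} A_i] ≤ Σ_i P[A_i] ≤ 38·p = 38·(1/38) = 1.
Numerically: 1 ≈ 1.000000.
Is 1 < 1? NO.
Since the bound 1 is ≥ 1, the union bound is uninformative here; it does NOT by itself certify existence.

38·p = 1 ≈ 1.000000; existence NOT certified by the union bound.


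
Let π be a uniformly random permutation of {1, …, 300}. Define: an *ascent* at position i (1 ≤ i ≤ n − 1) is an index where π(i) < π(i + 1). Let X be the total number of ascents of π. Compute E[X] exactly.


Write X = Σ X_I over i = 1, …, 299, with X_I the indicator of one ascent.
There are 299 indicators.
For each fixed i, the pair (π(i), π(i+1)) is a uniformly random ordered pair of distinct values from {1, …, 300}; by symmetry P[π(i) < π(i+1)] = 1/2.
By linearity: E[X] = 299 · (1/2) = (300 − 1) · (1/2) = 299/2 ≈ 149.500000.

E[X] = 299/2 = 149.500000.


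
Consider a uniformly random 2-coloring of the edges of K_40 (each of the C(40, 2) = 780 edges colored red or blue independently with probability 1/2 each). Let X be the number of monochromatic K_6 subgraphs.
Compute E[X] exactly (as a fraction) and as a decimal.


Let X = Σ_S X_S over the C(40, 6) = 3838380 subsets S of size 6, where X_S = 1 if the K_6 on S is monochromatic.
For a fixed S, the K_6 on S has C(6, 2) = 15 edges. P[all 15 edges red] = (1/2)^15, and likewise for blue, so P[monochromatic] = 2·(1/2)^15 = 2^{1 − 15} = 1/16384.
Summing: E[X] = C(40, 6) · 2^{1 − 15} = 3838380 · 1/16384 = 959595/4096.
Numerically: E[X] ≈ 234.2761.

E[X] = C(40,6)·2^(1−C(6,2)) = 959595/4096 ≈ 234.2761.


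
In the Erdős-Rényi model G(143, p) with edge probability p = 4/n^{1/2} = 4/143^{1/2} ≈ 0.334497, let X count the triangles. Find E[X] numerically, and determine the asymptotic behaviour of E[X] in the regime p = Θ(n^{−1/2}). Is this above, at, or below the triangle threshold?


Number of potential triangles: C(143, 3) = 477191.
Each occurs with probability p³ ≈ (0.334497)³ ≈ 3.74262158e-02.
By linearity: E[X] = C(143, 3)·p³ ≈ 477191 · 3.74262158e-02 ≈ 17859.453359.
Since α = 1/2 < 1, p = c/n^{1/2} ≫ 1/n is above the triangle threshold p ~ 1/n. Asymptotically E[X] ~ (c³/6)·n^{3(1−α)} = (4³/6)·n^{1.5} → ∞; triangles are abundant w.h.p.

E[X] ≈ 17859.453359; in regime p = Θ(1/n^{1/2}) E[X] diverges (above the triangle threshold p ~ 1/n).


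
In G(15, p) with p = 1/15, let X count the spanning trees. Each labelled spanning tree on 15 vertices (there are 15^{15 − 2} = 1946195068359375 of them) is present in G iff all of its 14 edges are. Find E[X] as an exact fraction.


K_15 has 15^{15 − 2} = 1946195068359375 labelled spanning trees.
For each such spanning tree H, let X_H = 1 if all 14 edges of H are present in G. Then P[X_H = 1] = p^{14} = (1/15)^{14} = 1/29192926025390625.
By linearity of expectation: E[X] = Σ_H E[X_H] = 1946195068359375 · p^{14} = 1946195068359375 · 1/29192926025390625 = 1/15.
Numerically: E[X] ≈ 0.0666667.

E[X] = 1946195068359375 · (1/15)^{14} = 1/15 ≈ 0.0666667.


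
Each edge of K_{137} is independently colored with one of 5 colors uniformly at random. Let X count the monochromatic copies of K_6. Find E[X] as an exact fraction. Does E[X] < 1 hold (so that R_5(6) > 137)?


E[X] = C(137, 6) · 5^{1 − 15} = 8218472724 · 5^{−14} = 8218472724/6103515625.
As a reduced fraction: E[X] = 8218472724/6103515625 ≈ 1.3465146.
Is E[X] < 1? NO.
Since E[X] ≥ 1, the first-moment bound is inconclusive at n = 137; it does NOT by itself certify R_5(6) > 137.

E[X] = 8218472724/6103515625 ≈ 1.3465146; E[X] ≥ 1; first-moment method inconclusive here.


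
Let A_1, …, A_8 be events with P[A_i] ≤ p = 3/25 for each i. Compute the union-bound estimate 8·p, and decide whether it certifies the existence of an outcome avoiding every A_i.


Union bound: P[∪_{i=1}^{8} A_i] ≤ Σ_i P[A_i] ≤ 8·p = 8·(3/25) = 24/25.
Numerically: 24/25 ≈ 0.96000.
Is 24/25 < 1? YES.
Since P[∪ A_i] ≤ 24/25 < 1, the complement has P[∩ A_i^c] ≥ 1 − 24/25 = 1/25 > 0, so some outcome avoids every A_i.

8·p = 24/25 ≈ 0.96000; existence CERTIFIED by the union bound.


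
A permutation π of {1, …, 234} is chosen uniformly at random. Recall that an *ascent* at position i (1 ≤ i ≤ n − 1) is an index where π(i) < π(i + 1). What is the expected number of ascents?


Write X = Σ X_I over i = 1, …, 233, with X_I the indicator of one ascent.
There are 233 indicators.
For each fixed i, the pair (π(i), π(i+1)) is a uniformly random ordered pair of distinct values from {1, …, 234}; by symmetry P[π(i) < π(i+1)] = 1/2.
By linearity: E[X] = 233 · (1/2) = (234 − 1) · (1/2) = 233/2 ≈ 116.500000.

E[X] = 233/2 = 116.500000.


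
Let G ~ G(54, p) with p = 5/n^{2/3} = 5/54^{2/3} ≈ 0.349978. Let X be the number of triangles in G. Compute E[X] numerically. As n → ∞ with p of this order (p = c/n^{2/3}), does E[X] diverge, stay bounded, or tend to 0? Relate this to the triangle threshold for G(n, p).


Number of potential triangles: C(54, 3) = 24804.
Each occurs with probability p³ ≈ (0.349978)³ ≈ 4.28669410e-02.
By linearity: E[X] = C(54, 3)·p³ ≈ 24804 · 4.28669410e-02 ≈ 1063.271605.
Since α = 2/3 < 1, p = c/n^{2/3} ≫ 1/n is above the triangle threshold p ~ 1/n. Asymptotically E[X] ~ (c³/6)·n^{3(1−α)} = (5³/6)·n^{1} → ∞; triangles are abundant w.h.p.

E[X] ≈ 1063.271605; in regime p = Θ(1/n^{2/3}) E[X] diverges (above the triangle threshold p ~ 1/n).


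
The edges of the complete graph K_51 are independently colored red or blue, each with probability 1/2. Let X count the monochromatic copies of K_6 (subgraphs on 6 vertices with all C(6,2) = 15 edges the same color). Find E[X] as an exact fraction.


Let X = Σ_S X_S over the C(51, 6) = 18009460 subsets S of size 6, where X_S = 1 if the K_6 on S is monochromatic.
For a fixed S, the K_6 on S has C(6, 2) = 15 edges. P[all 15 edges red] = (1/2)^15, and likewise for blue, so P[monochromatic] = 2·(1/2)^15 = 2^{1 − 15} = 1/16384.
Summing: E[X] = C(51, 6) · 2^{1 − 15} = 18009460 · 1/16384 = 4502365/4096.
Numerically: E[X] ≈ 1099.2102.

E[X] = C(51,6)·2^(1−C(6,2)) = 4502365/4096 ≈ 1099.2102.


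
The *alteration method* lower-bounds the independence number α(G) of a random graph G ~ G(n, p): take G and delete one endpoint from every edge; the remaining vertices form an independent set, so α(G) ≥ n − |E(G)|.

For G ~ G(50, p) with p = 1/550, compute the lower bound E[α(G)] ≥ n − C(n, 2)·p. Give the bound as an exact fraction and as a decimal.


E[|E(G)|] = C(50, 2)·p = 1225 · (1/550) = 49/22.
E[α(G)] ≥ n − E[|E(G)|] = 50 − 49/22 = 1051/22.
Numerically: ≈ 47.773.
(This is only a lower bound; the true E[α(G)] may be larger.)

E[α(G)] ≥ 1051/22 ≈ 47.773.


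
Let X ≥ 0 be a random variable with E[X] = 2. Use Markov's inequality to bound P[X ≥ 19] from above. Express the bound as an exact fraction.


μ = E[X] = 2, a = 19.
Markov: P[X ≥ 19] ≤ μ/a = (2)/19 = 2/19.
Numerically: ≈ 0.105.
(Since a = 19 > μ = 2.000, the bound 2/19 is < 1 and informative.)

P[X ≥ 19] ≤ 2/19 ≈ 0.105.


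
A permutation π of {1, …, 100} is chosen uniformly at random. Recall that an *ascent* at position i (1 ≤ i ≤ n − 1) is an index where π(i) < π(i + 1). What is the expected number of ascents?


Write X = Σ X_I over i = 1, …, 99, with X_I the indicator of one ascent.
There are 99 indicators.
For each fixed i, the pair (π(i), π(i+1)) is a uniformly random ordered pair of distinct values from {1, …, 100}; by symmetry P[π(i) < π(i+1)] = 1/2.
By linearity: E[X] = 99 · (1/2) = (100 − 1) · (1/2) = 99/2 ≈ 49.500.

E[X] = 99/2 = 49.500.


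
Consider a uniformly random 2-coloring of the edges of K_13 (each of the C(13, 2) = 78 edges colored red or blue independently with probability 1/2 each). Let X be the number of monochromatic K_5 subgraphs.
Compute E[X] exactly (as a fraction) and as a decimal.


Let X = Σ_S X_S over the C(13, 5) = 1287 subsets S of size 5, where X_S = 1 if the K_5 on S is monochromatic.
For a fixed S, the K_5 on S has C(5, 2) = 10 edges. P[all 10 edges red] = (1/2)^10, and likewise for blue, so P[monochromatic] = 2·(1/2)^10 = 2^{1 − 10} = 1/512.
Summing: E[X] = C(13, 5) · 2^{1 − 10} = 1287 · 1/512 = 1287/512.
Numerically: E[X] ≈ 2.5137.

E[X] = C(13,5)·2^(1−C(5,2)) = 1287/512 ≈ 2.5137.


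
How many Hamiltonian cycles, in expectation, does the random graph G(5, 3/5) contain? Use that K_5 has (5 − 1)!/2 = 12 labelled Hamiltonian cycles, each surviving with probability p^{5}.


K_5 has (5 − 1)!/2 = 12 labelled Hamiltonian cycles.
For each such Hamiltonian cycle H, let X_H = 1 if all 5 edges of H are present in G. Then P[X_H = 1] = p^{5} = (3/5)^{5} = 243/3125.
Summing the indicators: E[X] = Σ_H E[X_H] = 12 · p^{5} = 12 · 243/3125 = 2916/3125.
Numerically: E[X] ≈ 0.93312.

E[X] = 12 · (3/5)^{5} = 2916/3125 ≈ 0.93312.
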